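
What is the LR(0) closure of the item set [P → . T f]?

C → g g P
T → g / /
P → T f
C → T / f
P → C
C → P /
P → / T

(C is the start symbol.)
To compute CLOSURE, for each item [A → α.Bβ] where B is a non-terminal, add [B → .γ] for all productions B → γ; repeat for the newly added items until nothing changes.

Start with: [P → . T f]
  [P → . T f] has the dot before T: add [T → . g / /]
No further items can be added.

CLOSURE = { [P → . T f], [T → . g / /] }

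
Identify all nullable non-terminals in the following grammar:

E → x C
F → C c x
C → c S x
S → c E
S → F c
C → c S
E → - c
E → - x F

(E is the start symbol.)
None

There are no ε-productions, so no non-terminal can derive ε.
No non-terminals are nullable.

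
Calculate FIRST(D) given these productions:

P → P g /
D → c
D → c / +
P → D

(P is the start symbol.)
{ 'c' }

To compute FIRST(D), examine every production with D on the left-hand side, reading each right-hand side left to right until a non-nullable symbol is reached.

From D → c:
  - c is a terminal: add 'c' and stop
From D → c / +:
  - c is a terminal: add 'c' and stop

Collecting: FIRST(D) = { 'c' }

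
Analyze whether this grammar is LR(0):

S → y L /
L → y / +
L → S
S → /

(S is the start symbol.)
No. Shift-reduce conflict between [S → / .] and [L → y / . +]

A grammar is LR(0) if no state in the canonical LR(0) collection has:
  - both a shift item (dot before a terminal) and a complete item (shift-reduce conflict), or
  - two or more complete items (reduce-reduce conflict; the accept item [S' → S .] counts as a complete item here).

Augment with S' → S and build the canonical LR(0) collection (I0 = CLOSURE({[S' → . S]}), then GOTO on every symbol after a dot until no new states appear). It has 10 states:
  I0: { [S → . /], [S → . y L /], [S' → . S] }  — shift
  I1: { [S → / .] }  — reduce
  I2: { [S' → S .] }  — accept
  I3: { [L → . S], [L → . y / +], [S → . /], [S → . y L /], [S → y . L /] }  — shift
  I4: { [S → y L . /] }  — shift
  I5: { [L → S .] }  — reduce
  I6: { [L → . S], [L → . y / +], [L → y . / +], [S → . /], [S → . y L /], [S → y . L /] }  — shift
  I7: { [L → y / . +], [S → / .] }  — shift, reduce
  I8: { [L → y / + .] }  — reduce
  I9: { [S → y L / .] }  — reduce

Conflict in state I7:
  Shift-reduce conflict between [S → / .] and [L → y / . +]
So the grammar is NOT LR(0).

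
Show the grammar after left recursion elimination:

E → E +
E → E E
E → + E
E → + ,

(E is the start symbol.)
E → + E E'
E → + , E'
E' → + E'
E' → E E'
E' → ε

E is directly left-recursive. The standard transformation for
  A → A α₁ | ... | A α_m | β₁ | ... | β_n
is
  A  → β₁ A' | ... | β_n A'
  A' → α₁ A' | ... | α_m A' | ε

E → + E becomes E → + E E'
E → + , becomes E → + , E'
E → E + becomes E' → + E'
E → E E becomes E' → E E'
Add E' → ε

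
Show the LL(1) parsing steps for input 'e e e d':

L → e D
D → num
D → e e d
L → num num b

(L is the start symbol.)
Stack is shown with the top on the left.

Stack    Input      Action
--------------------------
L $      e e e d $  output L → e D
e D $    e e e d $  match 'e'
D $      e e d $    output D → e e d
e e d $  e e d $    match 'e'
e d $    e d $      match 'e'
d $      d $        match 'd'
$        $          accept

The string is accepted.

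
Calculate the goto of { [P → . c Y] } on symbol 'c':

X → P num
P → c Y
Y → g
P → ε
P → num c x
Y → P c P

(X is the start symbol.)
{ [P → . c Y], [P → . num c x], [P → .], [P → c . Y], [Y → . P c P], [Y → . g] }

GOTO(I, 'c') = CLOSURE({ [A → αX.β] : [A → α.Xβ] ∈ I, X = 'c' })

Items with dot before 'c', with the dot advanced:
  [P → . c Y] → [P → c . Y]
Closure of the advanced items:
  [P → c . Y] has the dot before Y: add [Y → . g], [Y → . P c P]
  [Y → . P c P] has the dot before P: add [P → . c Y], [P → .], [P → . num c x]

GOTO = { [P → . c Y], [P → . num c x], [P → .], [P → c . Y], [Y → . P c P], [Y → . g] }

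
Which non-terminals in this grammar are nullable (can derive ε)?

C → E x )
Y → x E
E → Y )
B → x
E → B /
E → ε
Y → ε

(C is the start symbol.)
ε-productions: E → ε, Y → ε
So E, Y are immediately nullable.
No further non-terminal can be added: every production for the remaining non-terminals contains a terminal or a non-nullable non-terminal.
Nullable = { 'E', 'Y' }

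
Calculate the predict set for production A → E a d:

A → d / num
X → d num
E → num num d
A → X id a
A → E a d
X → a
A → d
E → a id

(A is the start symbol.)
PREDICT(A → E a d) = (FIRST(RHS) \ {ε}) ∪ (FOLLOW(A) if ε ∈ FIRST(RHS), i.e. RHS ⇒* ε)
FIRST(E) = { 'a', 'num' }
FIRST(E a d) = { 'a', 'num' }
ε ∉ FIRST(E a d), so FOLLOW(A) is not added.
PREDICT(A → E a d) = { 'a', 'num' }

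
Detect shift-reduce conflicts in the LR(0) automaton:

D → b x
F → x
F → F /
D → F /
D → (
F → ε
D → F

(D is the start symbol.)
Augment with D' → D and build the canonical LR(0) collection (I0 = CLOSURE({[D' → . D]}), then GOTO on every symbol after a dot until no new states appear). It has 8 states:
  I0: { [D → . (], [D → . F /], [D → . F], [D → . b x], [D' → . D], [F → . F /], [F → . x], [F → .] }  — shift, reduce
  I1: { [D → ( .] }  — reduce
  I2: { [D' → D .] }  — accept
  I3: { [D → F . /], [D → F .], [F → F . /] }  — shift, reduce
  I4: { [D → b . x] }  — shift
  I5: { [F → x .] }  — reduce
  I6: { [D → b x .] }  — reduce
  I7: { [D → F / .], [F → F / .] }  — 2 reduces

I0 contains reduce item [F → .] and shift items [D → . (], [D → . b x], [F → . x] — shift-reduce conflict.
I3 contains reduce item [D → F .] and shift items [D → F . /], [F → F . /] — shift-reduce conflict.

Answer: Yes — I0: [F → .] vs [D → . (]; I3: [D → F .] vs [D → F . /]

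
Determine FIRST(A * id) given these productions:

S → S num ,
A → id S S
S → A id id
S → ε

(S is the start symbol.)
{ 'id' }

FIRST sets of the non-terminals involved (from the grammar, by fixed-point iteration):
  FIRST(A) = { 'id' }

To compute FIRST(A * id), process the symbols left to right:
Symbol A is a non-terminal. Add FIRST(A) \ {ε} = { 'id' }
A is not nullable (ε ∉ FIRST(A)), so stop here.
FIRST(A * id) = { 'id' }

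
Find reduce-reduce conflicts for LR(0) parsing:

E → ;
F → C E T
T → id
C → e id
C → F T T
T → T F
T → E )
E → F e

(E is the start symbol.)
Augment with E' → E and build the canonical LR(0) collection (I0 = CLOSURE({[E' → . E]}), then GOTO on every symbol after a dot until no new states appear). It has 17 states:
  I0: { [C → . F T T], [C → . e id], [E → . ;], [E → . F e], [E' → . E], [F → . C E T] }  — shift
  I1: { [E → ; .] }  — reduce
  I2: { [C → . F T T], [C → . e id], [E → . ;], [E → . F e], [F → . C E T], [F → C . E T] }  — shift
  I3: { [E' → E .] }  — accept
  I4: { [C → . F T T], [C → . e id], [C → F . T T], [E → . ;], [E → . F e], [E → F . e], [F → . C E T], [T → . E )], [T → . T F], [T → . id] }  — shift
  I5: { [C → e . id] }  — shift
  I6: { [C → e id .] }  — reduce
  I7: { [T → E . )] }  — shift
  I8: { [C → . F T T], [C → . e id], [C → F T . T], [E → . ;], [E → . F e], [F → . C E T], [T → . E )], [T → . T F], [T → . id], [T → T . F] }  — shift
  I9: { [C → e . id], [E → F e .] }  — shift, reduce
  I10: { [T → id .] }  — reduce
  I11: { [C → . F T T], [C → . e id], [C → F . T T], [E → . ;], [E → . F e], [E → F . e], [F → . C E T], [T → . E )], [T → . T F], [T → . id], [T → T F .] }  — shift, reduce
  I12: { [C → . F T T], [C → . e id], [C → F T T .], [F → . C E T], [T → T . F] }  — shift, reduce
  I13: { [C → . F T T], [C → . e id], [C → F . T T], [E → . ;], [E → . F e], [F → . C E T], [T → . E )], [T → . T F], [T → . id], [T → T F .] }  — shift, reduce
  I14: { [T → E ) .] }  — reduce
  I15: { [C → . F T T], [C → . e id], [E → . ;], [E → . F e], [F → . C E T], [F → C E . T], [T → . E )], [T → . T F], [T → . id] }  — shift
  I16: { [C → . F T T], [C → . e id], [F → . C E T], [F → C E T .], [T → T . F] }  — shift, reduce

No state contains more than one complete item.

Answer: No reduce-reduce conflicts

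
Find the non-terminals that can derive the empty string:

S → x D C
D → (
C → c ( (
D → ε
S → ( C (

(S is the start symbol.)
{ 'D' }

A non-terminal is nullable if it can derive ε (the empty string): either it has an ε-production, or it has a production whose right-hand side consists entirely of nullable non-terminals.

ε-productions: D → ε
So D is immediately nullable.
No further non-terminal can be added: every production for the remaining non-terminals contains a terminal or a non-nullable non-terminal.
Nullable = { 'D' }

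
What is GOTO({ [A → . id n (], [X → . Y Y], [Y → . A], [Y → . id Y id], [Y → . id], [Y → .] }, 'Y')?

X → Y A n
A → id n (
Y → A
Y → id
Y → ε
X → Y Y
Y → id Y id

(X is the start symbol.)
GOTO(I, 'Y') = CLOSURE({ [A → αX.β] : [A → α.Xβ] ∈ I, X = 'Y' })

Items with dot before 'Y', with the dot advanced:
  [X → . Y Y] → [X → Y . Y]
Closure of the advanced items:
  [X → Y . Y] has the dot before Y: add [Y → . A], [Y → . id], [Y → .], [Y → . id Y id]
  [Y → . A] has the dot before A: add [A → . id n (]

GOTO = { [A → . id n (], [X → Y . Y], [Y → . A], [Y → . id Y id], [Y → . id], [Y → .] }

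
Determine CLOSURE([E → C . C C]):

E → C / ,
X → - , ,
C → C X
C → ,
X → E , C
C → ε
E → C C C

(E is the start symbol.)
Start with: [E → C . C C]
  [E → C . C C] has the dot before C: add [C → . C X], [C → . ,], [C → .]
No further items can be added.

CLOSURE = { [C → . ,], [C → . C X], [C → .], [E → C . C C] }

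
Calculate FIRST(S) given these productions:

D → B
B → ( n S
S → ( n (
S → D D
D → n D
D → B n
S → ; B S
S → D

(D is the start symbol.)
FIRST sets of the other non-terminals involved (by the same procedure, iterated to a fixed point):
  FIRST(D) = { '(', 'n' }

From S → ( n (:
  - '(' is a terminal: add '(' and stop
From S → D D:
  - D is a non-terminal: add FIRST(D) \ {ε} = { '(', 'n' }
    D is not nullable, so stop
From S → ; B S:
  - ';' is a terminal: add ';' and stop
From S → D:
  - D is a non-terminal: add FIRST(D) \ {ε} = { '(', 'n' }
    D is not nullable, so stop

Collecting: FIRST(S) = { '(', ';', 'n' }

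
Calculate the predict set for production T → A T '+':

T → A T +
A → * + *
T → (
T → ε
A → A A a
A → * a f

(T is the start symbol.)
{ '*' }

PREDICT(T → A T '+') = (FIRST(RHS) \ {ε}) ∪ (FOLLOW(T) if ε ∈ FIRST(RHS), i.e. RHS ⇒* ε)
FIRST(A) = { '*' }
FIRST(A T '+') = { '*' }
ε ∉ FIRST(A T '+'), so FOLLOW(T) is not added.
PREDICT(T → A T '+') = { '*' }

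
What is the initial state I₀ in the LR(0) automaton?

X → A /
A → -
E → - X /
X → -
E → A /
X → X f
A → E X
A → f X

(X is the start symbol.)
{ [A → . -], [A → . E X], [A → . f X], [E → . - X /], [E → . A /], [X → . -], [X → . A /], [X → . X f], [X' → . X] }

First, augment the grammar with X' → X
I₀ = CLOSURE({ [X' → . X] }):
  [X' → . X] has the dot before X: add [X → . A /], [X → . -], [X → . X f]
  [X → . A /] has the dot before A: add [A → . -], [A → . E X], [A → . f X]
  [A → . E X] has the dot before E: add [E → . - X /], [E → . A /]
No further items can be added.

I₀ = { [A → . -], [A → . E X], [A → . f X], [E → . - X /], [E → . A /], [X → . -], [X → . A /], [X → . X f], [X' → . X] }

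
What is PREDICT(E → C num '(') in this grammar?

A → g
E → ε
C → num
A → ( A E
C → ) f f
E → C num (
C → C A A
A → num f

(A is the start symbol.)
{ ')', 'num' }

PREDICT(E → C num '(') = (FIRST(RHS) \ {ε}) ∪ (FOLLOW(E) if ε ∈ FIRST(RHS), i.e. RHS ⇒* ε)
FIRST(C) = { ')', 'num' }
FIRST(C num '(') = { ')', 'num' }
ε ∉ FIRST(C num '('), so FOLLOW(E) is not added.
PREDICT(E → C num '(') = { ')', 'num' }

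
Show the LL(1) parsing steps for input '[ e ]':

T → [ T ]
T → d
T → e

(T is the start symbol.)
LL(1) parsing maintains a stack (initially the start symbol over $) and the input. At each step: if the stack top is a terminal, match it against the current input token; if it is a non-terminal N, replace it with the RHS of M[N, lookahead] (the unique production whose predict set contains the lookahead).

Stack is shown with the top on the left.

Stack    Input    Action
------------------------
T $      [ e ] $  output T → [ T ]
[ T ] $  [ e ] $  match '['
T ] $    e ] $    output T → e
e ] $    e ] $    match 'e'
] $      ] $      match ']'
$        $        accept

The string is accepted.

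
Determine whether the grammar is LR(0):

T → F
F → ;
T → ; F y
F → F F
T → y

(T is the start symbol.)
Augment with T' → T and build the canonical LR(0) collection (I0 = CLOSURE({[T' → . T]}), then GOTO on every symbol after a dot until no new states appear). It has 9 states:
  I0: { [F → . ;], [F → . F F], [T → . ; F y], [T → . F], [T → . y], [T' → . T] }  — shift
  I1: { [F → . ;], [F → . F F], [F → ; .], [T → ; . F y] }  — shift, reduce
  I2: { [F → . ;], [F → . F F], [F → F . F], [T → F .] }  — shift, reduce
  I3: { [T' → T .] }  — accept
  I4: { [T → y .] }  — reduce
  I5: { [F → ; .] }  — reduce
  I6: { [F → . ;], [F → . F F], [F → F . F], [F → F F .] }  — shift, reduce
  I7: { [F → . ;], [F → . F F], [F → F . F], [T → ; F . y] }  — shift
  I8: { [T → ; F y .] }  — reduce

Conflict in state I1:
  Shift-reduce conflict between [F → ; .] and [F → . ;]
So the grammar is NOT LR(0).

Answer: No. Shift-reduce conflict between [F → ; .] and [F → . ;]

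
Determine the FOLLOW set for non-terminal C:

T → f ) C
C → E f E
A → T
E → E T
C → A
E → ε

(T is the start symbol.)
{ $, 'f' }

To compute FOLLOW(C), find every occurrence of C on a right-hand side N → α C β: add FIRST(β) \ {ε}, and if β is empty or nullable also add FOLLOW(N). Iterate to a fixed point.

In T → f ) C: C is at the end, add FOLLOW(T)

The FOLLOW sets referred to above (computed the same way, to a fixed point):
  FOLLOW(T) = { $, 'f' }

Taking the union: FOLLOW(C) = { $, 'f' }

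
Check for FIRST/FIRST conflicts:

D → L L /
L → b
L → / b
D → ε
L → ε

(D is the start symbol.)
No FIRST/FIRST conflicts.

A FIRST/FIRST conflict occurs when two productions N → α and N → β for the same non-terminal have FIRST(α) ∩ FIRST(β) ≠ ∅ (with ε ∈ FIRST of a nullable right-hand side, so two nullable alternatives also conflict).

FIRST sets of the non-terminals at (or reachable through a nullable prefix from) the front of some alternative:
  FIRST(L) = { '/', 'b', ε }

Productions for D:
  D → L L /: FIRST = { '/', 'b' }
  D → ε: FIRST = { ε }
Productions for L:
  L → b: FIRST = { 'b' }
  L → / b: FIRST = { '/' }
  L → ε: FIRST = { ε }

All alternatives of each non-terminal have pairwise disjoint FIRST sets.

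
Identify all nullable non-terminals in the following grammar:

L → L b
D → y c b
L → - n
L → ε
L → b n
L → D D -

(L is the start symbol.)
{ 'L' }

ε-productions: L → ε
So L is immediately nullable.
No further non-terminal can be added: every production for the remaining non-terminals contains a terminal or a non-nullable non-terminal.
Nullable = { 'L' }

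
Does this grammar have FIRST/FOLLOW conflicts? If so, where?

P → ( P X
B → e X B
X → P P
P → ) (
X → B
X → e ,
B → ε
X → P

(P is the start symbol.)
Yes. B → e X B with FOLLOW(B) on { 'e' }; X → P P with FOLLOW(X) on { '(', ')' }; X → e ',' with FOLLOW(X) on { 'e' }; X → P with FOLLOW(X) on { '(', ')' }

A FIRST/FOLLOW conflict occurs when a non-terminal N has a nullable alternative N → β (β ⇒* ε) and another alternative N → α with FIRST(α) ∩ FOLLOW(N) ≠ ∅: on such a lookahead the parser cannot decide between expanding α and letting N vanish via β.

Nullable non-terminals: B, X.
FIRST sets used below: FIRST(P) = { '(', ')' }, FIRST(B) = { 'e', ε }

B: nullable alternative(s) B → ε; FOLLOW(B) = { $, '(', ')', 'e' }
  B → e X B: FIRST \ {ε} = { 'e' } — overlaps FOLLOW(B) on { 'e' }: CONFLICT
  B → ε: FIRST \ {ε} = { } — this is the only nullable alternative, skip

X: nullable alternative(s) X → B; FOLLOW(X) = { $, '(', ')', 'e' }
  X → P P: FIRST \ {ε} = { '(', ')' } — overlaps FOLLOW(X) on { '(', ')' }: CONFLICT
  X → B: FIRST \ {ε} = { 'e' } — this is the only nullable alternative, skip
  X → e ,: FIRST \ {ε} = { 'e' } — overlaps FOLLOW(X) on { 'e' }: CONFLICT
  X → P: FIRST \ {ε} = { '(', ')' } — overlaps FOLLOW(X) on { '(', ')' }: CONFLICT

P has no nullable alternative, so no FIRST/FOLLOW check is needed there.

So the grammar has 4 FIRST/FOLLOW conflicts (marked CONFLICT above).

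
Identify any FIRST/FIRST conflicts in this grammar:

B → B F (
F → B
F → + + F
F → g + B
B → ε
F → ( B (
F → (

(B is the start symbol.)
Yes. F → B / F → '+' '+' F on { '+' }; F → B / F → g '+' B on { 'g' }; F → B / F → '(' B '(' on { '(' }; F → B / F → '(' on { '(' }; F → '(' B '(' / F → '(' on { '(' }

FIRST sets of the non-terminals at (or reachable through a nullable prefix from) the front of some alternative:
  FIRST(B) = { '(', '+', 'g', ε }
  FIRST(F) = { '(', '+', 'g', ε }

Productions for B:
  B → B F (: FIRST = { '(', '+', 'g' }
  B → ε: FIRST = { ε }
Productions for F:
  F → B: FIRST = { '(', '+', 'g', ε }
  F → + + F: FIRST = { '+' }
  F → g + B: FIRST = { 'g' }
  F → ( B (: FIRST = { '(' }
  F → (: FIRST = { '(' }

Conflict for F: F → B and F → + + F
  Overlap: { '+' }
Conflict for F: F → B and F → g + B
  Overlap: { 'g' }
Conflict for F: F → B and F → ( B (
  Overlap: { '(' }
Conflict for F: F → B and F → (
  Overlap: { '(' }
Conflict for F: F → ( B ( and F → (
  Overlap: { '(' }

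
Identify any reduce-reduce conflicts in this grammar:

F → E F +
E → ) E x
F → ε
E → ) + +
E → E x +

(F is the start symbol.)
A reduce-reduce conflict occurs when an LR(0) state has two complete items [A → α .] and [B → β .] — both call for a reduction, and with no lookahead the parser cannot choose between them.

Augment with F' → F and build the canonical LR(0) collection (I0 = CLOSURE({[F' → . F]}), then GOTO on every symbol after a dot until no new states appear). It has 12 states:
  I0: { [E → . ) + +], [E → . ) E x], [E → . E x +], [F → . E F +], [F → .], [F' → . F] }  — shift, reduce
  I1: { [E → ) . + +], [E → ) . E x], [E → . ) + +], [E → . ) E x], [E → . E x +] }  — shift
  I2: { [E → . ) + +], [E → . ) E x], [E → . E x +], [E → E . x +], [F → . E F +], [F → .], [F → E . F +] }  — shift, reduce
  I3: { [F' → F .] }  — accept
  I4: { [F → E F . +] }  — shift
  I5: { [E → E x . +] }  — shift
  I6: { [E → E x + .] }  — reduce
  I7: { [F → E F + .] }  — reduce
  I8: { [E → ) + . +] }  — shift
  I9: { [E → ) E . x], [E → E . x +] }  — shift
  I10: { [E → ) E x .], [E → E x . +] }  — shift, reduce
  I11: { [E → ) + + .] }  — reduce

No state contains more than one complete item.

Answer: No reduce-reduce conflicts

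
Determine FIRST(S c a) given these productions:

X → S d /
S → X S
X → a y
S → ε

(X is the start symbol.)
FIRST sets of the non-terminals involved (from the grammar, by fixed-point iteration):
  FIRST(S) = { 'a', 'd', ε }

To compute FIRST(S c a), process the symbols left to right:
Symbol S is a non-terminal. Add FIRST(S) \ {ε} = { 'a', 'd' }
S is nullable (ε ∈ FIRST(S)), continue to the next symbol.
Symbol c is a terminal. Add 'c' and stop.
FIRST(S c a) = { 'a', 'c', 'd' }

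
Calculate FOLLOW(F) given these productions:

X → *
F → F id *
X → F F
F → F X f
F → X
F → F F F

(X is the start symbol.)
In F → F id *: F is followed by id '*', add FIRST(id '*') \ {ε} = { 'id' }
In X → F F: F is followed by F, add FIRST(F) \ {ε} = { '*' }
In X → F F: F is at the end, add FOLLOW(X)
In F → F X f: F is followed by X f, add FIRST(X f) \ {ε} = { '*' }
In F → F F F: F is followed by F F, add FIRST(F F) \ {ε} = { '*' }
In F → F F F: F is followed by F, add FIRST(F) \ {ε} = { '*' }
In F → F F F: F is at the end; this adds FOLLOW(F) to itself — nothing new

The FOLLOW sets referred to above (computed the same way, to a fixed point):
  FOLLOW(X) = { $, '*', 'f', 'id' }

Taking the union: FOLLOW(F) = { $, '*', 'f', 'id' }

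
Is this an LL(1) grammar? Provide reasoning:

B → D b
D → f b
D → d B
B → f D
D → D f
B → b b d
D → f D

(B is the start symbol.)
No. Predict set conflict for B: { 'f' }

A grammar is LL(1) if for each non-terminal N with multiple productions, the predict sets of those productions are pairwise disjoint, where PREDICT(N → α) = (FIRST(α) \ {ε}) ∪ (FOLLOW(N) if α ⇒* ε).

Relevant sets:
  FIRST(D) = { 'd', 'f' }

For B:
  PREDICT(B → D b) = { 'd', 'f' }
  PREDICT(B → f D) = { 'f' }
  PREDICT(B → b b d) = { 'b' }
For D:
  PREDICT(D → f b) = { 'f' }
  PREDICT(D → d B) = { 'd' }
  PREDICT(D → D f) = { 'd', 'f' }
  PREDICT(D → f D) = { 'f' }

Conflict found: Predict set conflict for B: { 'f' }
The grammar is NOT LL(1).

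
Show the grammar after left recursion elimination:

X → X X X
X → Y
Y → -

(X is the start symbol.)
X is directly left-recursive. The standard transformation for
  A → A α₁ | ... | A α_m | β₁ | ... | β_n
is
  A  → β₁ A' | ... | β_n A'
  A' → α₁ A' | ... | α_m A' | ε

X → Y becomes X → Y X'
X → X X X becomes X' → X X X'
Add X' → ε

Productions for other non-terminals are unchanged:
  Y → -

Resulting grammar:
X → Y X'
X' → X X X'
X' → ε
Y → -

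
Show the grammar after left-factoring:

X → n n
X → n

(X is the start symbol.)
X → n X'
X' → n
X' → ε

Left-factoring transforms A → αβ₁ | αβ₂ into A → αA' and A' → β₁ | β₂
(α is the longest common prefix among the alternatives). Repeat until
no nonterminal has two alternatives with a common prefix.

Round 1: X has alternatives sharing prefix 'n'. Introduce X': X → n X'
  Add: X' → n
  Add: X' → ε

No remaining common prefixes — done.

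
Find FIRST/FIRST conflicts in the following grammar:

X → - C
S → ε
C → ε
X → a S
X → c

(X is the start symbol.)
A FIRST/FIRST conflict occurs when two productions N → α and N → β for the same non-terminal have FIRST(α) ∩ FIRST(β) ≠ ∅ (with ε ∈ FIRST of a nullable right-hand side, so two nullable alternatives also conflict).

Productions for X:
  X → - C: FIRST = { '-' }
  X → a S: FIRST = { 'a' }
  X → c: FIRST = { 'c' }
S, C have only one production, so no FIRST/FIRST conflict is possible there.

All alternatives of each non-terminal have pairwise disjoint FIRST sets.

Answer: No FIRST/FIRST conflicts.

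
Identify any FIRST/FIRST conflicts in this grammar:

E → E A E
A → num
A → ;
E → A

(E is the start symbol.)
Yes. E → E A E / E → A on { ';', 'num' }

A FIRST/FIRST conflict occurs when two productions N → α and N → β for the same non-terminal have FIRST(α) ∩ FIRST(β) ≠ ∅ (with ε ∈ FIRST of a nullable right-hand side, so two nullable alternatives also conflict).

FIRST sets of the non-terminals at (or reachable through a nullable prefix from) the front of some alternative:
  FIRST(E) = { ';', 'num' }
  FIRST(A) = { ';', 'num' }

Productions for E:
  E → E A E: FIRST = { ';', 'num' }
  E → A: FIRST = { ';', 'num' }
Productions for A:
  A → num: FIRST = { 'num' }
  A → ;: FIRST = { ';' }

Conflict for E: E → E A E and E → A
  Overlap: { ';', 'num' }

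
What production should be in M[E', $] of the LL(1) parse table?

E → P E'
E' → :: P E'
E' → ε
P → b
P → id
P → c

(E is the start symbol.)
E' → ε

To find M[E', $], we find productions for E' where $ is in the predict set (PREDICT(N → α) = (FIRST(α) \ {ε}) ∪ (FOLLOW(N) if α ⇒* ε)).

Relevant sets:
  FOLLOW(E') = { $ }

E' → :: P E': PREDICT = { '::' }
E' → ε: PREDICT = { $ }
  $ is in predict set, so this production goes in M[E', $]

M[E', $] = E' → ε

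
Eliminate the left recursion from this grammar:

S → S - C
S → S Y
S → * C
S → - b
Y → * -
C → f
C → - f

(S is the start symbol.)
S is directly left-recursive. The standard transformation for
  A → A α₁ | ... | A α_m | β₁ | ... | β_n
is
  A  → β₁ A' | ... | β_n A'
  A' → α₁ A' | ... | α_m A' | ε

S → * C becomes S → * C S'
S → - b becomes S → - b S'
S → S - C becomes S' → - C S'
S → S Y becomes S' → Y S'
Add S' → ε

Productions for other non-terminals are unchanged:
  Y → * -
  C → f
  C → - f

Resulting grammar:
S → * C S'
S → - b S'
S' → - C S'
S' → Y S'
S' → ε
Y → * -
C → f
C → - f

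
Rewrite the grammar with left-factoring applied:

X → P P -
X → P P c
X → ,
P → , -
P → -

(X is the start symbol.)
Left-factoring transforms A → αβ₁ | αβ₂ into A → αA' and A' → β₁ | β₂
(α is the longest common prefix among the alternatives). Repeat until
no nonterminal has two alternatives with a common prefix.

Round 1: X has alternatives sharing prefix 'P P'. Introduce X': X → P P X'
  Add: X' → -
  Add: X' → c

No remaining common prefixes — done.

Resulting grammar:
X → P P X'
X' → -
X' → c
X → ,
P → , -
P → -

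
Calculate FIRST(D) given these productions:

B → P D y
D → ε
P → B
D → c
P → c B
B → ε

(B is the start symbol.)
{ 'c', ε }

To compute FIRST(D), examine every production with D on the left-hand side, reading each right-hand side left to right until a non-nullable symbol is reached.

From D → ε:
  - ε-production, so ε ∈ FIRST(D)
From D → c:
  - c is a terminal: add 'c' and stop

Collecting: FIRST(D) = { 'c', ε }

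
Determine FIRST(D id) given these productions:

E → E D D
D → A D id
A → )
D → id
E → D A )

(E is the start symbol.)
{ ')', 'id' }

FIRST sets of the non-terminals involved (from the grammar, by fixed-point iteration):
  FIRST(D) = { ')', 'id' }

To compute FIRST(D id), process the symbols left to right:
Symbol D is a non-terminal. Add FIRST(D) \ {ε} = { ')', 'id' }
D is not nullable (ε ∉ FIRST(D)), so stop here.
FIRST(D id) = { ')', 'id' }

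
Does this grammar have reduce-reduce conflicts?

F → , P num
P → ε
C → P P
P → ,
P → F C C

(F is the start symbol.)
Augment with F' → F and build the canonical LR(0) collection (I0 = CLOSURE({[F' → . F]}), then GOTO on every symbol after a dot until no new states appear). It has 11 states:
  I0: { [F → . , P num], [F' → . F] }  — shift
  I1: { [F → , . P num], [F → . , P num], [P → . ,], [P → . F C C], [P → .] }  — shift, reduce
  I2: { [F' → F .] }  — accept
  I3: { [F → , . P num], [F → . , P num], [P → , .], [P → . ,], [P → . F C C], [P → .] }  — shift, 2 reduces
  I4: { [C → . P P], [F → . , P num], [P → . ,], [P → . F C C], [P → .], [P → F . C C] }  — shift, reduce
  I5: { [F → , P . num] }  — shift
  I6: { [F → , P num .] }  — reduce
  I7: { [C → . P P], [F → . , P num], [P → . ,], [P → . F C C], [P → .], [P → F C . C] }  — shift, reduce
  I8: { [C → P . P], [F → . , P num], [P → . ,], [P → . F C C], [P → .] }  — shift, reduce
  I9: { [C → P P .] }  — reduce
  I10: { [P → F C C .] }  — reduce

I3 contains complete items [P → .], [P → , .] — reduce-reduce conflict.

Answer: Yes — I3: [P → .] vs [P → , .]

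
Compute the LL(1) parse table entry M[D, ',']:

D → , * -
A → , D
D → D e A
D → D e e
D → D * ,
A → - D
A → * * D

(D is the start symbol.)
To find M[D, ','], we find productions for D where ',' is in the predict set (PREDICT(N → α) = (FIRST(α) \ {ε}) ∪ (FOLLOW(N) if α ⇒* ε)).

Relevant sets:
  FIRST(D) = { ',' }

D → , * -: PREDICT = { ',' }
  ',' is in predict set, so this production goes in M[D, ',']
D → D e A: PREDICT = { ',' }
  ',' is in predict set, so this production goes in M[D, ',']
D → D e e: PREDICT = { ',' }
  ',' is in predict set, so this production goes in M[D, ',']
D → D * ,: PREDICT = { ',' }
  ',' is in predict set, so this production goes in M[D, ',']

M[D, ','] = D → , * -, D → D e A, D → D e e, D → D * ,  (a multiply-defined cell — the grammar is not LL(1))

Answer: D → , * -, D → D e A, D → D e e, D → D * ,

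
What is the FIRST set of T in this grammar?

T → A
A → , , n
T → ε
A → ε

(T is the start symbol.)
To compute FIRST(T), examine every production with T on the left-hand side, reading each right-hand side left to right until a non-nullable symbol is reached.

FIRST sets of the other non-terminals involved (by the same procedure, iterated to a fixed point):
  FIRST(A) = { ',', ε }

From T → A:
  - A is a non-terminal: add FIRST(A) \ {ε} = { ',' }
    A is nullable and nothing follows, so the whole right-hand side can vanish: ε ∈ FIRST(T)
From T → ε:
  - ε-production, so ε ∈ FIRST(T)

Collecting: FIRST(T) = { ',', ε }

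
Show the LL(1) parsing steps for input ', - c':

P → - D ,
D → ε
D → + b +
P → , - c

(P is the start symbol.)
LL(1) parsing maintains a stack (initially the start symbol over $) and the input. At each step: if the stack top is a terminal, match it against the current input token; if it is a non-terminal N, replace it with the RHS of M[N, lookahead] (the unique production whose predict set contains the lookahead).

Stack is shown with the top on the left.

Stack    Input    Action
------------------------
P $      , - c $  output P → , - c
, - c $  , - c $  match ','
- c $    - c $    match '-'
c $      c $      match 'c'
$        $        accept

The string is accepted.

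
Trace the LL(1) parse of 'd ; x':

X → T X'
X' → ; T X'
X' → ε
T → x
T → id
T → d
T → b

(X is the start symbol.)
Stack is shown with the top on the left.

Stack     Input    Action
-------------------------
X $       d ; x $  output X → T X'
T X' $    d ; x $  output T → d
d X' $    d ; x $  match 'd'
X' $      ; x $    output X' → ; T X'
; T X' $  ; x $    match ';'
T X' $    x $      output T → x
x X' $    x $      match 'x'
X' $      $        output X' → ε
$         $        accept

The string is accepted.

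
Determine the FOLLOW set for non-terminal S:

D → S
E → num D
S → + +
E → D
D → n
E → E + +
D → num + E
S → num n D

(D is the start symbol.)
{ $, '+' }

To compute FOLLOW(S), find every occurrence of S on a right-hand side N → α S β: add FIRST(β) \ {ε}, and if β is empty or nullable also add FOLLOW(N). Iterate to a fixed point.

In D → S: S is at the end, add FOLLOW(D)

The FOLLOW sets referred to above (computed the same way, to a fixed point):
  FOLLOW(D) = { $, '+' }

Taking the union: FOLLOW(S) = { $, '+' }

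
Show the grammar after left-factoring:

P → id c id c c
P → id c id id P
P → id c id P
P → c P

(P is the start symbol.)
P → id c id P'
P' → c c
P' → id P
P' → P
P → c P

Left-factoring transforms A → αβ₁ | αβ₂ into A → αA' and A' → β₁ | β₂
(α is the longest common prefix among the alternatives). Repeat until
no nonterminal has two alternatives with a common prefix.

Round 1: P has alternatives sharing prefix 'id c id'. Introduce P': P → id c id P'
  Add: P' → c c
  Add: P' → id P
  Add: P' → P

No remaining common prefixes — done.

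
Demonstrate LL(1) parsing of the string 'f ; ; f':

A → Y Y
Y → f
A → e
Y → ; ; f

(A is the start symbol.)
LL(1) parsing maintains a stack (initially the start symbol over $) and the input. At each step: if the stack top is a terminal, match it against the current input token; if it is a non-terminal N, replace it with the RHS of M[N, lookahead] (the unique production whose predict set contains the lookahead).

Stack is shown with the top on the left.

Stack    Input      Action
--------------------------
A $      f ; ; f $  output A → Y Y
Y Y $    f ; ; f $  output Y → f
f Y $    f ; ; f $  match 'f'
Y $      ; ; f $    output Y → ; ; f
; ; f $  ; ; f $    match ';'
; f $    ; f $      match ';'
f $      f $        match 'f'
$        $          accept

The string is accepted.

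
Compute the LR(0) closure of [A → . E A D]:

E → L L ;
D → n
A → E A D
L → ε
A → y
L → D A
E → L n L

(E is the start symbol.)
To compute CLOSURE, for each item [A → α.Bβ] where B is a non-terminal, add [B → .γ] for all productions B → γ; repeat for the newly added items until nothing changes.

Start with: [A → . E A D]
  [A → . E A D] has the dot before E: add [E → . L L ;], [E → . L n L]
  [E → . L L ;] has the dot before L: add [L → .], [L → . D A]
  [L → . D A] has the dot before D: add [D → . n]
No further items can be added.

CLOSURE = { [A → . E A D], [D → . n], [E → . L L ;], [E → . L n L], [L → . D A], [L → .] }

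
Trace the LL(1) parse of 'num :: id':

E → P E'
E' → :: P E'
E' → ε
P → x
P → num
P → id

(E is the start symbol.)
LL(1) parsing maintains a stack (initially the start symbol over $) and the input. At each step: if the stack top is a terminal, match it against the current input token; if it is a non-terminal N, replace it with the RHS of M[N, lookahead] (the unique production whose predict set contains the lookahead).

Stack is shown with the top on the left.

Stack      Input        Action
------------------------------
E $        num :: id $  output E → P E'
P E' $     num :: id $  output P → num
num E' $   num :: id $  match 'num'
E' $       :: id $      output E' → :: P E'
:: P E' $  :: id $      match '::'
P E' $     id $         output P → id
id E' $    id $         match 'id'
E' $       $            output E' → ε
$          $            accept

The string is accepted.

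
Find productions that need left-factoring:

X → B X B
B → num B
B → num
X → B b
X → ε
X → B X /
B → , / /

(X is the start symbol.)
Yes, X has productions with common prefix 'B'; B has productions with common prefix 'num'

Left-factoring is needed when two productions for the same non-terminal
share a common prefix on the right-hand side.

Productions for X:
  X → B X B
  X → B b
  X → ε
  X → B X /
Productions for B:
  B → num B
  B → num
  B → , / /

Found common prefix 'B' in productions for X
Found common prefix 'num' in productions for B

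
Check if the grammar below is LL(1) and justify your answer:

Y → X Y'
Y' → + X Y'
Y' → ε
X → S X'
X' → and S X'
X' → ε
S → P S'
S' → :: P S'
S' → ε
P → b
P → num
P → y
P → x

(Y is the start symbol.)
Relevant sets:
  FOLLOW(Y') = { $ }
  FOLLOW(X') = { $, '+' }
  FOLLOW(S') = { $, '+', 'and' }

For Y':
  PREDICT(Y' → '+' X Y') = { '+' }
  PREDICT(Y' → ε) = { $ }
For X':
  PREDICT(X' → and S X') = { 'and' }
  PREDICT(X' → ε) = { $, '+' }
For S':
  PREDICT(S' → :: P S') = { '::' }
  PREDICT(S' → ε) = { $, '+', 'and' }
For P:
  PREDICT(P → b) = { 'b' }
  PREDICT(P → num) = { 'num' }
  PREDICT(P → y) = { 'y' }
  PREDICT(P → x) = { 'x' }
Y, X, S have a single production, so nothing to check there.

All predict sets are disjoint. The grammar IS LL(1).

Answer: Yes, the grammar is LL(1).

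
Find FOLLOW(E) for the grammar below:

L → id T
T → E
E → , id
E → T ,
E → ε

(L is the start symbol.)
In T → E: E is at the end, add FOLLOW(T)

The FOLLOW sets referred to above (computed the same way, to a fixed point):
  FOLLOW(T) = { $, ',' }

Taking the union: FOLLOW(E) = { $, ',' }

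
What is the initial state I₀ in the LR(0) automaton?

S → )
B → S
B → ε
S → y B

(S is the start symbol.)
{ [S → . )], [S → . y B], [S' → . S] }

First, augment the grammar with S' → S
I₀ = CLOSURE({ [S' → . S] }):
  [S' → . S] has the dot before S: add [S → . )], [S → . y B]
No further items can be added.

I₀ = { [S → . )], [S → . y B], [S' → . S] }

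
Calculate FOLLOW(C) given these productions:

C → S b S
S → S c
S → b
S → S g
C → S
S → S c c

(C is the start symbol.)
{ $ }

To compute FOLLOW(C), find every occurrence of C on a right-hand side N → α C β: add FIRST(β) \ {ε}, and if β is empty or nullable also add FOLLOW(N). Iterate to a fixed point.

C is the start symbol, so $ ∈ FOLLOW(C).
C does not occur on any right-hand side.

Taking the union: FOLLOW(C) = { $ }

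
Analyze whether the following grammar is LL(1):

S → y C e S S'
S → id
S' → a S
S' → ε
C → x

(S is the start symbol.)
Relevant sets:
  FOLLOW(S') = { $, 'a' }

For S:
  PREDICT(S → y C e S S') = { 'y' }
  PREDICT(S → id) = { 'id' }
For S':
  PREDICT(S' → a S) = { 'a' }
  PREDICT(S' → ε) = { $, 'a' }
C has a single production, so nothing to check there.

Conflict found: Predict set conflict for S': { 'a' }
The grammar is NOT LL(1).

Answer: No. Predict set conflict for S': { 'a' }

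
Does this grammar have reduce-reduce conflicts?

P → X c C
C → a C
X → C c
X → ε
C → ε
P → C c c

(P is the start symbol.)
A reduce-reduce conflict occurs when an LR(0) state has two complete items [A → α .] and [B → β .] — both call for a reduction, and with no lookahead the parser cannot choose between them.

Augment with P' → P and build the canonical LR(0) collection (I0 = CLOSURE({[P' → . P]}), then GOTO on every symbol after a dot until no new states appear). It has 10 states:
  I0: { [C → . a C], [C → .], [P → . C c c], [P → . X c C], [P' → . P], [X → . C c], [X → .] }  — shift, 2 reduces
  I1: { [P → C . c c], [X → C . c] }  — shift
  I2: { [P' → P .] }  — accept
  I3: { [P → X . c C] }  — shift
  I4: { [C → . a C], [C → .], [C → a . C] }  — shift, reduce
  I5: { [C → a C .] }  — reduce
  I6: { [C → . a C], [C → .], [P → X c . C] }  — shift, reduce
  I7: { [P → X c C .] }  — reduce
  I8: { [P → C c . c], [X → C c .] }  — shift, reduce
  I9: { [P → C c c .] }  — reduce

I0 contains complete items [C → .], [X → .] — reduce-reduce conflict.

Answer: Yes — I0: [C → .] vs [X → .]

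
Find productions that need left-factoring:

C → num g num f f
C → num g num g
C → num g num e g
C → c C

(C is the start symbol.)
Left-factoring is needed when two productions for the same non-terminal
share a common prefix on the right-hand side.

Productions for C:
  C → num g num f f
  C → num g num g
  C → num g num e g
  C → c C

Found common prefix 'num g num' in productions for C

Answer: Yes, C has productions with common prefix 'num g num'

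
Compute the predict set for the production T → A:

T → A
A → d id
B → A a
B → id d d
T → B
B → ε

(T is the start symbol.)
PREDICT(T → A) = (FIRST(RHS) \ {ε}) ∪ (FOLLOW(T) if ε ∈ FIRST(RHS), i.e. RHS ⇒* ε)
FIRST(A) = { 'd' }
FIRST(A) = { 'd' }
ε ∉ FIRST(A), so FOLLOW(T) is not added.
PREDICT(T → A) = { 'd' }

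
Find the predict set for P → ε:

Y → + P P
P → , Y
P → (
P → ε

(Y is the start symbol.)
PREDICT(P → ε) = (FIRST(RHS) \ {ε}) ∪ (FOLLOW(P) if ε ∈ FIRST(RHS), i.e. RHS ⇒* ε)
The right-hand side is ε (FIRST(ε) = { ε }), so the predict set is FOLLOW(P) = { $, '(', ',' }
PREDICT(P → ε) = { $, '(', ',' }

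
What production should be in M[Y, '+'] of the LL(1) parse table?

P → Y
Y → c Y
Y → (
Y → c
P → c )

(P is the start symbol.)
Empty (error entry)

To find M[Y, '+'], we find productions for Y where '+' is in the predict set (PREDICT(N → α) = (FIRST(α) \ {ε}) ∪ (FOLLOW(N) if α ⇒* ε)).

Y → c Y: PREDICT = { 'c' }
Y → (: PREDICT = { '(' }
Y → c: PREDICT = { 'c' }

M[Y, '+'] is empty (no production applies)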